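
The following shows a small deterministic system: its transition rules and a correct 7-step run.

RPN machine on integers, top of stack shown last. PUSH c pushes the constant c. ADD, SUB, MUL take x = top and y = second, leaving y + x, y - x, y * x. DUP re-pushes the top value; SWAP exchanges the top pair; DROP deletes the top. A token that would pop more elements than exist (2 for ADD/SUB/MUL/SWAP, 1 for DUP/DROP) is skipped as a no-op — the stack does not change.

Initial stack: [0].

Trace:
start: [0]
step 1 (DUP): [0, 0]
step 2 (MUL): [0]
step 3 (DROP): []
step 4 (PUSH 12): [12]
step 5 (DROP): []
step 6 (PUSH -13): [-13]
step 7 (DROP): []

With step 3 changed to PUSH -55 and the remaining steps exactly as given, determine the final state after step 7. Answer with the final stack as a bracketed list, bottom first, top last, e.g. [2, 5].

[0, -55]

(re-executing from step 3 with the substitution; state before step 3: [0])
step 3 (PUSH -55): [0, -55]
step 4 (PUSH 12): [0, -55, 12]
step 5 (DROP): [0, -55]
step 6 (PUSH -13): [0, -55, -13]
step 7 (DROP): [0, -55]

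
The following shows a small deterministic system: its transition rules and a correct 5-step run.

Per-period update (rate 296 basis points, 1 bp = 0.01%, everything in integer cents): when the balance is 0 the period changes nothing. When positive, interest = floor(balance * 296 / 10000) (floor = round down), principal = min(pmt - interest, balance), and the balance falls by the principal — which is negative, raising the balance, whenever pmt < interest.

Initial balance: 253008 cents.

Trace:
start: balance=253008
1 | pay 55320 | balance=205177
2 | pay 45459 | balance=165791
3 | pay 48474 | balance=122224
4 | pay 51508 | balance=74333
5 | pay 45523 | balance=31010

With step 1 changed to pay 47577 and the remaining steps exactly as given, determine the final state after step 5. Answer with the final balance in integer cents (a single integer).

(re-executing from step 1 with the substitution; state before step 1: balance=253008)
1 | pay 47577 | balance=212920
2 | pay 45459 | balance=173763
3 | pay 48474 | balance=130432
4 | pay 51508 | balance=82784
5 | pay 45523 | balance=39711

39711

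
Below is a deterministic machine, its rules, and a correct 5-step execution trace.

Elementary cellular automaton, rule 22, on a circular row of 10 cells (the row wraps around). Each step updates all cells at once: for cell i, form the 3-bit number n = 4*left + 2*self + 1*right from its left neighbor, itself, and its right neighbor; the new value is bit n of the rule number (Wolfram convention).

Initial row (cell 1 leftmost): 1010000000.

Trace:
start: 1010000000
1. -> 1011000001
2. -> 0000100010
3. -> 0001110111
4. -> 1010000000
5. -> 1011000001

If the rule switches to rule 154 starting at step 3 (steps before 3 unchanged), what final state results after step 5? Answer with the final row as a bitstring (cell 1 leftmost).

0001000001

(re-executing steps 3..5 under rule 154; state before step 3: 0000100010)
3. -> 0001010101
4. -> 1010000000
5. -> 0001000001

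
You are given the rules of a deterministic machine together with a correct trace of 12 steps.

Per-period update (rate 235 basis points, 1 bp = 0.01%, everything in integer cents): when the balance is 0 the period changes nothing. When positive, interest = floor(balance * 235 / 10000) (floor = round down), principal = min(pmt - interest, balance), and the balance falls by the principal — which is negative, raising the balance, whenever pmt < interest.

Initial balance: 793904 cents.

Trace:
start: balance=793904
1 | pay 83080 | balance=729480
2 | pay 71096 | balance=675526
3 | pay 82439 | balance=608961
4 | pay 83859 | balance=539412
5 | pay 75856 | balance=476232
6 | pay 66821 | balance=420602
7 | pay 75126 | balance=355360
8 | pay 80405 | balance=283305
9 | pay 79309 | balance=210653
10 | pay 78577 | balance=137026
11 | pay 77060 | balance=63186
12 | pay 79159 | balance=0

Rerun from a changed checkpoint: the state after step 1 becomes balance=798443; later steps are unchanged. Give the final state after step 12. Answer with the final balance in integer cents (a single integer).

74550

state after step 1 := balance=798443
2 | pay 71096 | balance=746110
3 | pay 82439 | balance=681204
4 | pay 83859 | balance=613353
5 | pay 75856 | balance=551910
6 | pay 66821 | balance=498058
7 | pay 75126 | balance=434636
8 | pay 80405 | balance=364444
9 | pay 79309 | balance=293699
10 | pay 78577 | balance=222023
11 | pay 77060 | balance=150180
12 | pay 79159 | balance=74550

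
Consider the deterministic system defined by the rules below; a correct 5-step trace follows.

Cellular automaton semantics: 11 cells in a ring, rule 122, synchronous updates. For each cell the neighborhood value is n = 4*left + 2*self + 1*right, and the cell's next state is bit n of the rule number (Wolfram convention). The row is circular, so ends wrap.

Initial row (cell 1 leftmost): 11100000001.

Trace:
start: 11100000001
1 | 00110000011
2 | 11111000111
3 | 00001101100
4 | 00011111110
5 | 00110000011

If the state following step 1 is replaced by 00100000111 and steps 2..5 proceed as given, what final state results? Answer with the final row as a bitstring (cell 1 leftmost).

00011111011

state after step 1 := 00100000111
2 | 11010001101
3 | 01101011111
4 | 11110110001
5 | 00011111011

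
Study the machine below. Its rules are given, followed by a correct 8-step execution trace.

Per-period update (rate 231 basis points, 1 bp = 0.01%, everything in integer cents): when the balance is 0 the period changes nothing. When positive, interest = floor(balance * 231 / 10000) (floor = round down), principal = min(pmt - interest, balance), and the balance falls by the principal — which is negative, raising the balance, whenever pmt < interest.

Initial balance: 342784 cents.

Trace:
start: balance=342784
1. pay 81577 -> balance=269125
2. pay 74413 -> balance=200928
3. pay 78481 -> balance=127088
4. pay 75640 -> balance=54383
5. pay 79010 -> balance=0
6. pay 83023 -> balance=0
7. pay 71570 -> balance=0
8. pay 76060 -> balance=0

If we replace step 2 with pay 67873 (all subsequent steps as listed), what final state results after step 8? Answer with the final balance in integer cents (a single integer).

(re-executing from step 2 with the substitution; state before step 2: balance=269125)
2. pay 67873 -> balance=207468
3. pay 78481 -> balance=133779
4. pay 75640 -> balance=61229
5. pay 79010 -> balance=0
6. pay 83023 -> balance=0
7. pay 71570 -> balance=0
8. pay 76060 -> balance=0

0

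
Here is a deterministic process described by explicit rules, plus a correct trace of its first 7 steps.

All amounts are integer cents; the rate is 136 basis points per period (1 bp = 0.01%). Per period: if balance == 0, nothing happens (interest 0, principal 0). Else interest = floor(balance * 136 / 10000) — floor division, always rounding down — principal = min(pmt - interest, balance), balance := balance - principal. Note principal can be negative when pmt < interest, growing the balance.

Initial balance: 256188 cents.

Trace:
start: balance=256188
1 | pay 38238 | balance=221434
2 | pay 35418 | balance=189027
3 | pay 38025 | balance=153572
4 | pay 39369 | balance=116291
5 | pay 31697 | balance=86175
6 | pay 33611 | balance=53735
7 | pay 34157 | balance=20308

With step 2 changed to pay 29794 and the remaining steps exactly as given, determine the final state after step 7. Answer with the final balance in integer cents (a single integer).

26327

(re-executing from step 2 with the substitution; state before step 2: balance=221434)
2 | pay 29794 | balance=194651
3 | pay 38025 | balance=159273
4 | pay 39369 | balance=122070
5 | pay 31697 | balance=92033
6 | pay 33611 | balance=59673
7 | pay 34157 | balance=26327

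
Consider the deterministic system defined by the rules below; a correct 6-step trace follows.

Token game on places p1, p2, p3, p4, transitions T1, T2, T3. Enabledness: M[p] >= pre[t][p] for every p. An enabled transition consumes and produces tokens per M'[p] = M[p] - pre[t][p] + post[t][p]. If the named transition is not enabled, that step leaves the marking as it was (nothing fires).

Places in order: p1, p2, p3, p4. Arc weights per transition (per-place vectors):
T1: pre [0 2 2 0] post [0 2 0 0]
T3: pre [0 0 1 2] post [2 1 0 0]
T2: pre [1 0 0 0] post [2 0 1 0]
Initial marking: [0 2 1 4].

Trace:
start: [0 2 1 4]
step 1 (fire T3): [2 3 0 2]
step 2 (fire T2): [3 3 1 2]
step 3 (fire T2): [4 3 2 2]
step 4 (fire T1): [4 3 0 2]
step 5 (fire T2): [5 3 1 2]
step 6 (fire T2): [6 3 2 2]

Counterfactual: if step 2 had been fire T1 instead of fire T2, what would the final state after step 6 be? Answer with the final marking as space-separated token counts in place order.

5 3 3 2

(re-executing from step 2 with the substitution; state before step 2: [2 3 0 2])
step 2 (fire T1): [2 3 0 2]
step 3 (fire T2): [3 3 1 2]
step 4 (fire T1): [3 3 1 2]
step 5 (fire T2): [4 3 2 2]
step 6 (fire T2): [5 3 3 2]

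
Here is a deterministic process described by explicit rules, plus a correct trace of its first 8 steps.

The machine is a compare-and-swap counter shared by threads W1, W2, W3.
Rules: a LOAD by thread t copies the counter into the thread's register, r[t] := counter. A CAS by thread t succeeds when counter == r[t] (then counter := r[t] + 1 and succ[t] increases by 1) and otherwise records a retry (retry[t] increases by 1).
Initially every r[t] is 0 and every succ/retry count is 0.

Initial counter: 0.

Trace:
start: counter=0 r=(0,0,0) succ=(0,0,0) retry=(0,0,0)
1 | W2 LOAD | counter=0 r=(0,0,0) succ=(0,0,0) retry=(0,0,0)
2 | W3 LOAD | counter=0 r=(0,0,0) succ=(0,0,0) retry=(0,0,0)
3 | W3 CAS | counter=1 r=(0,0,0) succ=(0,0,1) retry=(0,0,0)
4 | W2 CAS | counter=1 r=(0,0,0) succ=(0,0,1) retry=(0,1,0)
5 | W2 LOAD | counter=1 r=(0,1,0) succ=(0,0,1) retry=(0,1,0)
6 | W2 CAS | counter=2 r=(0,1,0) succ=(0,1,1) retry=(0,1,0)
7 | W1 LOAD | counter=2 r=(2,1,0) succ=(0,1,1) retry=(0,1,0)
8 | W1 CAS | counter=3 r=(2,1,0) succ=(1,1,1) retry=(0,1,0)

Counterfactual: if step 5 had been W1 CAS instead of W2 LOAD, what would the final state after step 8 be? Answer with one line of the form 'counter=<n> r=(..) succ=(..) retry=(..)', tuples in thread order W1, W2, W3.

(re-executing from step 5 with the substitution; state before step 5: counter=1 r=(0,0,0) succ=(0,0,1) retry=(0,1,0))
5 | W1 CAS | counter=1 r=(0,0,0) succ=(0,0,1) retry=(1,1,0)
6 | W2 CAS | counter=1 r=(0,0,0) succ=(0,0,1) retry=(1,2,0)
7 | W1 LOAD | counter=1 r=(1,0,0) succ=(0,0,1) retry=(1,2,0)
8 | W1 CAS | counter=2 r=(1,0,0) succ=(1,0,1) retry=(1,2,0)

counter=2 r=(1,0,0) succ=(1,0,1) retry=(1,2,0)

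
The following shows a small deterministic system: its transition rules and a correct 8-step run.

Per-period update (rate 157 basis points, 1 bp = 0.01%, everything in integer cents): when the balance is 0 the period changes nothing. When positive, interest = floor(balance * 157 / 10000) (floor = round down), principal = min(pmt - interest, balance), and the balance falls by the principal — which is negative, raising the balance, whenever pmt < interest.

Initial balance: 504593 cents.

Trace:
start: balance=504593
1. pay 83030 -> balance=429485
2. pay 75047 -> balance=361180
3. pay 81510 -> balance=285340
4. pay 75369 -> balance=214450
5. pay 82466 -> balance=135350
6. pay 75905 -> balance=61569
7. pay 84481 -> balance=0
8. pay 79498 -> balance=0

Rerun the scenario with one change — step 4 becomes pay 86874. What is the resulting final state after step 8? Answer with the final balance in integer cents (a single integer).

0

(re-executing from step 4 with the substitution; state before step 4: balance=285340)
4. pay 86874 -> balance=202945
5. pay 82466 -> balance=123665
6. pay 75905 -> balance=49701
7. pay 84481 -> balance=0
8. pay 79498 -> balance=0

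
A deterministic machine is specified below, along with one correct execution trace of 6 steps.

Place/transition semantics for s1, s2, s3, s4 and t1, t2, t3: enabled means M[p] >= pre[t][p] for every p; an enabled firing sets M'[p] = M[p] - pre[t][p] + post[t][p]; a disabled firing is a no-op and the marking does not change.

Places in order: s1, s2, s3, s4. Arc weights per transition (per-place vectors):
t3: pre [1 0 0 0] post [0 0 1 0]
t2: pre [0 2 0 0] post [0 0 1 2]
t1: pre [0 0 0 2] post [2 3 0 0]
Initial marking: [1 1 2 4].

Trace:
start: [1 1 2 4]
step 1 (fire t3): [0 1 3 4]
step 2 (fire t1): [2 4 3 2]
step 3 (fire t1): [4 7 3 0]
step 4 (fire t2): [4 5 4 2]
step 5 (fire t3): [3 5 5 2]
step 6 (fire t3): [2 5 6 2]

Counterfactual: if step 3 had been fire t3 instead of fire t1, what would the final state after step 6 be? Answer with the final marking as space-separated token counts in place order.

(re-executing from step 3 with the substitution; state before step 3: [2 4 3 2])
step 3 (fire t3): [1 4 4 2]
step 4 (fire t2): [1 2 5 4]
step 5 (fire t3): [0 2 6 4]
step 6 (fire t3): [0 2 6 4]

0 2 6 4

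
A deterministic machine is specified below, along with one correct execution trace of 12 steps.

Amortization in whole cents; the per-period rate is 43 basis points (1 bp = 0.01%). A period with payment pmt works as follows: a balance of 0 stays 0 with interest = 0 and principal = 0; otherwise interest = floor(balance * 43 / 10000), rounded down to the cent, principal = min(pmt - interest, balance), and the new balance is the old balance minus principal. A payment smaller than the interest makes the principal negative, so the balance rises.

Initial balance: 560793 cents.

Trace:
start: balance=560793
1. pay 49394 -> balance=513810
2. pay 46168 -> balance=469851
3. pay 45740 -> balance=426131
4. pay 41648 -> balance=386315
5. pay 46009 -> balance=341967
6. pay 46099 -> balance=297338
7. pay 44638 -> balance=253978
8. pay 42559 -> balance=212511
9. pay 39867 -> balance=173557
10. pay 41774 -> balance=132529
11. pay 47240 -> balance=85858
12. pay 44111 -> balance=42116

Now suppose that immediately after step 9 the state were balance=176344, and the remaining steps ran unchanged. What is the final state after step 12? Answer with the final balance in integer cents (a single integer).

state after step 9 := balance=176344
10. pay 41774 -> balance=135328
11. pay 47240 -> balance=88669
12. pay 44111 -> balance=44939

44939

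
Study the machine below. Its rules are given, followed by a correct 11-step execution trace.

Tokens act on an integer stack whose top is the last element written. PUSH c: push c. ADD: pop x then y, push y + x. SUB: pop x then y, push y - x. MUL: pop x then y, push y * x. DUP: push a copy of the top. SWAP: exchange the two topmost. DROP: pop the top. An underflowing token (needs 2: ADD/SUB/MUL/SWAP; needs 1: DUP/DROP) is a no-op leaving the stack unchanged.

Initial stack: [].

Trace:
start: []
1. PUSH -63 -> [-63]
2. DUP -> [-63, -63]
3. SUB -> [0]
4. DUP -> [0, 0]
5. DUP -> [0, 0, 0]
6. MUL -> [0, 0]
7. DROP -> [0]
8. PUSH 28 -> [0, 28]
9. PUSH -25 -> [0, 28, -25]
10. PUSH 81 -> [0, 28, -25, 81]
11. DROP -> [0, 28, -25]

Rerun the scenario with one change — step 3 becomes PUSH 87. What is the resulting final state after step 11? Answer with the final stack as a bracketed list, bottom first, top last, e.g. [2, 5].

[-63, -63, 87, 28, -25]

(re-executing from step 3 with the substitution; state before step 3: [-63, -63])
3. PUSH 87 -> [-63, -63, 87]
4. DUP -> [-63, -63, 87, 87]
5. DUP -> [-63, -63, 87, 87, 87]
6. MUL -> [-63, -63, 87, 7569]
7. DROP -> [-63, -63, 87]
8. PUSH 28 -> [-63, -63, 87, 28]
9. PUSH -25 -> [-63, -63, 87, 28, -25]
10. PUSH 81 -> [-63, -63, 87, 28, -25, 81]
11. DROP -> [-63, -63, 87, 28, -25]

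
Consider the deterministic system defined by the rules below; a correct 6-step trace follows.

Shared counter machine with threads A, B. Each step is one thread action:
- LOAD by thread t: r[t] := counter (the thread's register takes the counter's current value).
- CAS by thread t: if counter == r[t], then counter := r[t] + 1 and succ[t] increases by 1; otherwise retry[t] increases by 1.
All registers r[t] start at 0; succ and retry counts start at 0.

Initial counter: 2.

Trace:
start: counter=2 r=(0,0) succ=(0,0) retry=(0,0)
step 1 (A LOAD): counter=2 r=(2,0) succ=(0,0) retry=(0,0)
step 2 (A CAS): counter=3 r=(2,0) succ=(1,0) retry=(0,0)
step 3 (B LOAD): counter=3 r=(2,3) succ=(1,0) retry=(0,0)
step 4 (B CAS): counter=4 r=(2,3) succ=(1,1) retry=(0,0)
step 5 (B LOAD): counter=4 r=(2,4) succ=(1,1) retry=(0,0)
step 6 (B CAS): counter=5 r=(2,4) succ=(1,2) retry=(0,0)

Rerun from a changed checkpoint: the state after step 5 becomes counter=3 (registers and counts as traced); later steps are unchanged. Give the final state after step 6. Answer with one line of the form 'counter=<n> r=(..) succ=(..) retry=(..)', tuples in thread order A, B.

counter=3 r=(2,4) succ=(1,1) retry=(0,1)

state after step 5 := counter=3 r=(2,4) succ=(1,1) retry=(0,0)
step 6 (B CAS): counter=3 r=(2,4) succ=(1,1) retry=(0,1)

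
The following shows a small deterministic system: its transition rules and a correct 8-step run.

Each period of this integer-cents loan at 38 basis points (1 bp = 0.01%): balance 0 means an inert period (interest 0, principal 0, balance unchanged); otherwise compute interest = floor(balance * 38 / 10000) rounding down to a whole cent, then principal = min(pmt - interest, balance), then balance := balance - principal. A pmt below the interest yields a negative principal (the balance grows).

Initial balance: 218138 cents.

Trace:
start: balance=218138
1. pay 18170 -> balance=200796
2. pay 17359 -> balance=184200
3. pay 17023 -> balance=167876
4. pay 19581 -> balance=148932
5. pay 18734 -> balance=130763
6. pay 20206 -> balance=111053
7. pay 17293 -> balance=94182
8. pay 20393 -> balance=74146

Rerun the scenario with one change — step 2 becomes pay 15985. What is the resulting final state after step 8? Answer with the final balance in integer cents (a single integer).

75555

(re-executing from step 2 with the substitution; state before step 2: balance=200796)
2. pay 15985 -> balance=185574
3. pay 17023 -> balance=169256
4. pay 19581 -> balance=150318
5. pay 18734 -> balance=132155
6. pay 20206 -> balance=112451
7. pay 17293 -> balance=95585
8. pay 20393 -> balance=75555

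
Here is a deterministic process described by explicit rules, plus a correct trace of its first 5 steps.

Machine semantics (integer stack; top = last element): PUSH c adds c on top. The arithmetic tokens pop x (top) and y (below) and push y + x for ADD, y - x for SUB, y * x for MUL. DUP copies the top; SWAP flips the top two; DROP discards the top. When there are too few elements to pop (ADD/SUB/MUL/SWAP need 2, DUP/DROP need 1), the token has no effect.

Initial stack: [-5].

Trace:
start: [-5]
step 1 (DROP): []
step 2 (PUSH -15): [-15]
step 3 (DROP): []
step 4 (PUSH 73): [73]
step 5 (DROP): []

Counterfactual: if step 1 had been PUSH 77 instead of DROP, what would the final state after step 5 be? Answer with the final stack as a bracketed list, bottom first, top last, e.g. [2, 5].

[-5, 77]

(re-executing from step 1 with the substitution; state before step 1: [-5])
step 1 (PUSH 77): [-5, 77]
step 2 (PUSH -15): [-5, 77, -15]
step 3 (DROP): [-5, 77]
step 4 (PUSH 73): [-5, 77, 73]
step 5 (DROP): [-5, 77]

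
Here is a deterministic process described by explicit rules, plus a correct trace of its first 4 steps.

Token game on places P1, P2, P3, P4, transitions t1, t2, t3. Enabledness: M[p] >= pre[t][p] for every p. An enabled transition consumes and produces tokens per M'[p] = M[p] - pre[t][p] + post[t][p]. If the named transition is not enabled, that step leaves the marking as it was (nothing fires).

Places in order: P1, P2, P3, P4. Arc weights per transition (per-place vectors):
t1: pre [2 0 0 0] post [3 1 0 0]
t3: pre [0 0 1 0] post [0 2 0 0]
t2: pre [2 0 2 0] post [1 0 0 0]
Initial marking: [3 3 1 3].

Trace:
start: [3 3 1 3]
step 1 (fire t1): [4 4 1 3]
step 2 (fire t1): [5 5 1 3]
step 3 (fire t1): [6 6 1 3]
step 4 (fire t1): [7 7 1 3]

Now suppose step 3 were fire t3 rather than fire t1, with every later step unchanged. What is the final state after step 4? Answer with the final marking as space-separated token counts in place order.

6 8 0 3

(re-executing from step 3 with the substitution; state before step 3: [5 5 1 3])
step 3 (fire t3): [5 7 0 3]
step 4 (fire t1): [6 8 0 3]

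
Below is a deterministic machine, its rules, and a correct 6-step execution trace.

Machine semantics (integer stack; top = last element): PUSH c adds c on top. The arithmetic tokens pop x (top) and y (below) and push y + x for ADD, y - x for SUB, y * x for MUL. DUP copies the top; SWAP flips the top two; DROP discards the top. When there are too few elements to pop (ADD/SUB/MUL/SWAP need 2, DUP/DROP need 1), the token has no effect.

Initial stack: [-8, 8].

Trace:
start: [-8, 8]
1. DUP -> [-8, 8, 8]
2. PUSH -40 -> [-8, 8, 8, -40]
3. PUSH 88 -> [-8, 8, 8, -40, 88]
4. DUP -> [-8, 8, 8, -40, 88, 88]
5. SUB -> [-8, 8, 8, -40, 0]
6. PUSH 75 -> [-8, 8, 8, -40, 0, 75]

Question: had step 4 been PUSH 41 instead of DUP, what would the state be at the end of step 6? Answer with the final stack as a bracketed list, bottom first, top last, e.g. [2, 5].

(re-executing from step 4 with the substitution; state before step 4: [-8, 8, 8, -40, 88])
4. PUSH 41 -> [-8, 8, 8, -40, 88, 41]
5. SUB -> [-8, 8, 8, -40, 47]
6. PUSH 75 -> [-8, 8, 8, -40, 47, 75]

[-8, 8, 8, -40, 47, 75]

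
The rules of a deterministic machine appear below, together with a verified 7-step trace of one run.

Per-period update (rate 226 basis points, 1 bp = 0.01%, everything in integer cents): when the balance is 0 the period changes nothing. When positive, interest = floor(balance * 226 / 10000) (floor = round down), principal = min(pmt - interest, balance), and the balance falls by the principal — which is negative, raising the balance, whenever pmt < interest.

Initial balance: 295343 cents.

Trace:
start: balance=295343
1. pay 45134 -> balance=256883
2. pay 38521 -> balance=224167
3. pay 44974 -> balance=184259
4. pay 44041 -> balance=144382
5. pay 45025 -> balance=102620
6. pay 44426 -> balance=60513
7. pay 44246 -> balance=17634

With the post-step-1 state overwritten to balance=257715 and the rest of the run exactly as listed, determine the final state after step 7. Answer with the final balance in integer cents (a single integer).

state after step 1 := balance=257715
2. pay 38521 -> balance=225018
3. pay 44974 -> balance=185129
4. pay 44041 -> balance=145271
5. pay 45025 -> balance=103529
6. pay 44426 -> balance=61442
7. pay 44246 -> balance=18584

18584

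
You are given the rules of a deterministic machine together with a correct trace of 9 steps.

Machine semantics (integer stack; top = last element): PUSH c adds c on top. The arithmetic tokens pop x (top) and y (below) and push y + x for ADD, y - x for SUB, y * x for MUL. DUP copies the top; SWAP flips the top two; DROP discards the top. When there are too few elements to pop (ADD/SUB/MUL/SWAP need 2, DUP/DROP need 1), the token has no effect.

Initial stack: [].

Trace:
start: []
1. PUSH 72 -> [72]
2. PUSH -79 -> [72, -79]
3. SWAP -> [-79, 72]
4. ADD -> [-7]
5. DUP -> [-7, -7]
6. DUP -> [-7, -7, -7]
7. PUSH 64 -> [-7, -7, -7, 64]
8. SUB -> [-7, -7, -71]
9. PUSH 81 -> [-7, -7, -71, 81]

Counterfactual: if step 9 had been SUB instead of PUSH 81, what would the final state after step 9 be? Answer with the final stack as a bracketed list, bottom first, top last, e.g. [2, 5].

[-7, 64]

(re-executing from step 9 with the substitution; state before step 9: [-7, -7, -71])
9. SUB -> [-7, 64]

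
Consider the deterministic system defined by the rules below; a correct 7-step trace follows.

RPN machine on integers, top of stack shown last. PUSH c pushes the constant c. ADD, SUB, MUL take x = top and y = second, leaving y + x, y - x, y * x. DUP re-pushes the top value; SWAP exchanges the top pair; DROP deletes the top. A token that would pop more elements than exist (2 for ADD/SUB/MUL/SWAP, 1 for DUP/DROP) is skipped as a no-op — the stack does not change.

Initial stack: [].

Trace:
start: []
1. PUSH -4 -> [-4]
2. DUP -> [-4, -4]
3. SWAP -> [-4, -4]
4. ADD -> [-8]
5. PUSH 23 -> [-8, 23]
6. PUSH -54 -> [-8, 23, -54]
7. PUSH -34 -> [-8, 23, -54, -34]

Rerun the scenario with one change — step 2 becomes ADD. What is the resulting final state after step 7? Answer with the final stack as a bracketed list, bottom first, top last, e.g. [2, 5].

[-4, 23, -54, -34]

(re-executing from step 2 with the substitution; state before step 2: [-4])
2. ADD -> [-4]
3. SWAP -> [-4]
4. ADD -> [-4]
5. PUSH 23 -> [-4, 23]
6. PUSH -54 -> [-4, 23, -54]
7. PUSH -34 -> [-4, 23, -54, -34]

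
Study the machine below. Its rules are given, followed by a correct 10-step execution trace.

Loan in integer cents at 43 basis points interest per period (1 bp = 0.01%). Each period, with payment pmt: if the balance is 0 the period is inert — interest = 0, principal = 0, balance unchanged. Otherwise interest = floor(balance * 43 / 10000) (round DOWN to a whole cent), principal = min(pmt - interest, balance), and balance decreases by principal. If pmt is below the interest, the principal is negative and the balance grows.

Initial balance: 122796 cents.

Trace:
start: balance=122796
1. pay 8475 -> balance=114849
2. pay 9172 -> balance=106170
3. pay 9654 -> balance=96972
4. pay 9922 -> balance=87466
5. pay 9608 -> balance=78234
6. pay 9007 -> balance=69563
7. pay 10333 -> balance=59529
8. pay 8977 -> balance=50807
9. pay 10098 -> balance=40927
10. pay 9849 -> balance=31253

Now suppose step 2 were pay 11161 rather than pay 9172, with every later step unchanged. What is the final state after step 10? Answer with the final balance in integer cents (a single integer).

29195

(re-executing from step 2 with the substitution; state before step 2: balance=114849)
2. pay 11161 -> balance=104181
3. pay 9654 -> balance=94974
4. pay 9922 -> balance=85460
5. pay 9608 -> balance=76219
6. pay 9007 -> balance=67539
7. pay 10333 -> balance=57496
8. pay 8977 -> balance=48766
9. pay 10098 -> balance=38877
10. pay 9849 -> balance=29195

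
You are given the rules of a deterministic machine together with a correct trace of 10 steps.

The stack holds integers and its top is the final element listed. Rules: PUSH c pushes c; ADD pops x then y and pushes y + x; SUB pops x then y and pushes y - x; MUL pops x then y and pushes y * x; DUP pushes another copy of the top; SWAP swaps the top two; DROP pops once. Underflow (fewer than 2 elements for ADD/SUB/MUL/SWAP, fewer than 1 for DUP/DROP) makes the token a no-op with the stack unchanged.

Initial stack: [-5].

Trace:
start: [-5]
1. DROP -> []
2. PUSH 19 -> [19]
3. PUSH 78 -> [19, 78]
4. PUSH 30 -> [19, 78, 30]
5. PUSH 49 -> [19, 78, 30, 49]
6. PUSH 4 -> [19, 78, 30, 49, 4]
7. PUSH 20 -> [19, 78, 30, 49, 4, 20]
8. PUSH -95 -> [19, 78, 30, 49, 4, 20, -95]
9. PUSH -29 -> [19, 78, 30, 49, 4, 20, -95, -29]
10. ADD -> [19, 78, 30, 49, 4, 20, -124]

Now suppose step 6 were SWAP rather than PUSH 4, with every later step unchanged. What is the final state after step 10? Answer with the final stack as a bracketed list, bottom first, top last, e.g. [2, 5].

[19, 78, 49, 30, 20, -124]

(re-executing from step 6 with the substitution; state before step 6: [19, 78, 30, 49])
6. SWAP -> [19, 78, 49, 30]
7. PUSH 20 -> [19, 78, 49, 30, 20]
8. PUSH -95 -> [19, 78, 49, 30, 20, -95]
9. PUSH -29 -> [19, 78, 49, 30, 20, -95, -29]
10. ADD -> [19, 78, 49, 30, 20, -124]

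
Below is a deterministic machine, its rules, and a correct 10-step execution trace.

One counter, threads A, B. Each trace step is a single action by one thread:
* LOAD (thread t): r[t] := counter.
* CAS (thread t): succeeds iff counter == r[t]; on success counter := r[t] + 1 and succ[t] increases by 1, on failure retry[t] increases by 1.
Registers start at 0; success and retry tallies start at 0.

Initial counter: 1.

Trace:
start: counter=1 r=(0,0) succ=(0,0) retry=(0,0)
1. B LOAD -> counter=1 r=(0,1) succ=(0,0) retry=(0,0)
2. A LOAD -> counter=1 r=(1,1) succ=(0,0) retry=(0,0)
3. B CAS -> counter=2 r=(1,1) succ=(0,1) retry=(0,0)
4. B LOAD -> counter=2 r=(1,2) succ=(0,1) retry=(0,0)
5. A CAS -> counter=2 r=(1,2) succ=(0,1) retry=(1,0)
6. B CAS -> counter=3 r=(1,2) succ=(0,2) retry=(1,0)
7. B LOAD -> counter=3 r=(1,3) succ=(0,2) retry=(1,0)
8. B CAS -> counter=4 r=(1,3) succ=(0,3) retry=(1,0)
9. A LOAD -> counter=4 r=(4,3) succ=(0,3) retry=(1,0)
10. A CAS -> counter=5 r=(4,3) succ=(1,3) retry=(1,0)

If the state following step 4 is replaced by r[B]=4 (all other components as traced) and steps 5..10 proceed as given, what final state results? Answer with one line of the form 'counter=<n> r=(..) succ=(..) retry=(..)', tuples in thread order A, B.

counter=4 r=(3,2) succ=(1,2) retry=(1,1)

state after step 4 := counter=2 r=(1,4) succ=(0,1) retry=(0,0)
5. A CAS -> counter=2 r=(1,4) succ=(0,1) retry=(1,0)
6. B CAS -> counter=2 r=(1,4) succ=(0,1) retry=(1,1)
7. B LOAD -> counter=2 r=(1,2) succ=(0,1) retry=(1,1)
8. B CAS -> counter=3 r=(1,2) succ=(0,2) retry=(1,1)
9. A LOAD -> counter=3 r=(3,2) succ=(0,2) retry=(1,1)
10. A CAS -> counter=4 r=(3,2) succ=(1,2) retry=(1,1)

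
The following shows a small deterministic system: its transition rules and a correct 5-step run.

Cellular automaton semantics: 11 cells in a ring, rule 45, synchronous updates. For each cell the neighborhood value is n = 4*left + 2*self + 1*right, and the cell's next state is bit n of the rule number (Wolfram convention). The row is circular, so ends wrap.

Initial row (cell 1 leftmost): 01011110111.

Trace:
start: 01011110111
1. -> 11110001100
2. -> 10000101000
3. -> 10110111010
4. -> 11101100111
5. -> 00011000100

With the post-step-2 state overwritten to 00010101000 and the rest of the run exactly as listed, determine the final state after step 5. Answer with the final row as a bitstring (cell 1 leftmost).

state after step 2 := 00010101000
3. -> 11011111011
4. -> 00110000110
5. -> 10100110100

10100110100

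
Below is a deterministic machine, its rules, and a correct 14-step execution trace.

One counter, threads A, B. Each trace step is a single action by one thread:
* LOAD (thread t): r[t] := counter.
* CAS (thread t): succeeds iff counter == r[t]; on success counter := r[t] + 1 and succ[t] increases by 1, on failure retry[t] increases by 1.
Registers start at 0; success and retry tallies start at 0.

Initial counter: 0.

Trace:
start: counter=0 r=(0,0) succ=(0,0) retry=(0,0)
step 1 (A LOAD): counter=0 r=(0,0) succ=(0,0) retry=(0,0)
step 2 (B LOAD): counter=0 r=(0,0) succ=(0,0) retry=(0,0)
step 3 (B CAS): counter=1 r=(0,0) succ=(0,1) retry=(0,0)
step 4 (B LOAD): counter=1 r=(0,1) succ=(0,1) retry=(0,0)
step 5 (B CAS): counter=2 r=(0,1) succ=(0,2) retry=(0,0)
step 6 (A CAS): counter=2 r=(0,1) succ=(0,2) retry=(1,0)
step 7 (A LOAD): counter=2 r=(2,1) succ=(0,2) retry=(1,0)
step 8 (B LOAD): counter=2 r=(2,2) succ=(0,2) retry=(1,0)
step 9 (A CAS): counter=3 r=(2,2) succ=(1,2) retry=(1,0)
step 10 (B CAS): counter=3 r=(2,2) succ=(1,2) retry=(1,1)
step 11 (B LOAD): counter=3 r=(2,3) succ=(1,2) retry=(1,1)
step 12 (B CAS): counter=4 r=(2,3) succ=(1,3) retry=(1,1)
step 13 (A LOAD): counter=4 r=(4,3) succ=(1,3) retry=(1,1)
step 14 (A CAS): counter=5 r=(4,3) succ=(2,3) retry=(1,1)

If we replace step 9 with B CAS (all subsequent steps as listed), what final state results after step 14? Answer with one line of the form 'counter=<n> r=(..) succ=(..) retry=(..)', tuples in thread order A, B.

(re-executing from step 9 with the substitution; state before step 9: counter=2 r=(2,2) succ=(0,2) retry=(1,0))
step 9 (B CAS): counter=3 r=(2,2) succ=(0,3) retry=(1,0)
step 10 (B CAS): counter=3 r=(2,2) succ=(0,3) retry=(1,1)
step 11 (B LOAD): counter=3 r=(2,3) succ=(0,3) retry=(1,1)
step 12 (B CAS): counter=4 r=(2,3) succ=(0,4) retry=(1,1)
step 13 (A LOAD): counter=4 r=(4,3) succ=(0,4) retry=(1,1)
step 14 (A CAS): counter=5 r=(4,3) succ=(1,4) retry=(1,1)

counter=5 r=(4,3) succ=(1,4) retry=(1,1)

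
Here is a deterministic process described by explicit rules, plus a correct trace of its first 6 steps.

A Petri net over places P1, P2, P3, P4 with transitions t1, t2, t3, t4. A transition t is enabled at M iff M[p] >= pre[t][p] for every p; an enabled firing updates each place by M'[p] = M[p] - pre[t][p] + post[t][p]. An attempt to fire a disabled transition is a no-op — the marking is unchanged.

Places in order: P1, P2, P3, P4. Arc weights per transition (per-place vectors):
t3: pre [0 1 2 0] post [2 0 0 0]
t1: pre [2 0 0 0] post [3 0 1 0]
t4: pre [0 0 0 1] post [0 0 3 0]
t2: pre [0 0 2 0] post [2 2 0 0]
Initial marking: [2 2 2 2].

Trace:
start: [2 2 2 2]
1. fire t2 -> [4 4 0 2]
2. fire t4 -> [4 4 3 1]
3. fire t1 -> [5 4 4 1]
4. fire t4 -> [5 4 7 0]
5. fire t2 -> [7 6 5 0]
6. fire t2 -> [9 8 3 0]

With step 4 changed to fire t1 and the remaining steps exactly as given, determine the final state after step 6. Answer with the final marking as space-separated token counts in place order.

10 8 1 1

(re-executing from step 4 with the substitution; state before step 4: [5 4 4 1])
4. fire t1 -> [6 4 5 1]
5. fire t2 -> [8 6 3 1]
6. fire t2 -> [10 8 1 1]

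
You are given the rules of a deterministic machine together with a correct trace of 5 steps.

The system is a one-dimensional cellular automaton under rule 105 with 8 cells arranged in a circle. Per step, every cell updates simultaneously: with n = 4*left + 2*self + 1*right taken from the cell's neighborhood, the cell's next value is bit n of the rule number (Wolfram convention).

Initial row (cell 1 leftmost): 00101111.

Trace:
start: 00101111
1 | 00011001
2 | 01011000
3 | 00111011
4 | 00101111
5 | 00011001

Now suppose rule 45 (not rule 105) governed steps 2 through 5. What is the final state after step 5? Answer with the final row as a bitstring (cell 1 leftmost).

(re-executing steps 2..5 under rule 45; state before step 2: 00011001)
2 | 01010001
3 | 11110101
4 | 00001111
5 | 01101000

01101000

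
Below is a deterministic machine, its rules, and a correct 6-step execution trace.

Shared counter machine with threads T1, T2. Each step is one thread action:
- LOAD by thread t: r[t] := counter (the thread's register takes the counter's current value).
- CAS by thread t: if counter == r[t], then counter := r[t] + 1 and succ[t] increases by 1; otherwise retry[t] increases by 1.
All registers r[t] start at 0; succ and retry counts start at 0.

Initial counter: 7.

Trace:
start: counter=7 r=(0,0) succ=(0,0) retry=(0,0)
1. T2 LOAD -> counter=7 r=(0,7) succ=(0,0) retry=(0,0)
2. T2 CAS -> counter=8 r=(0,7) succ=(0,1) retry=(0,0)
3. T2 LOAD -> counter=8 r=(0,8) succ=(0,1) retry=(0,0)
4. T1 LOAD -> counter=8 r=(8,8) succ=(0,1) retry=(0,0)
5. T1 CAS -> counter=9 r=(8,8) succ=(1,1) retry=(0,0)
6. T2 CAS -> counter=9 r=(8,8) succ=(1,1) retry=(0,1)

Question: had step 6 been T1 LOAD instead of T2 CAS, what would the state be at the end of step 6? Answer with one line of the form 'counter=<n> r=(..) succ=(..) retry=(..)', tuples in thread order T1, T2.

(re-executing from step 6 with the substitution; state before step 6: counter=9 r=(8,8) succ=(1,1) retry=(0,0))
6. T1 LOAD -> counter=9 r=(9,8) succ=(1,1) retry=(0,0)

counter=9 r=(9,8) succ=(1,1) retry=(0,0)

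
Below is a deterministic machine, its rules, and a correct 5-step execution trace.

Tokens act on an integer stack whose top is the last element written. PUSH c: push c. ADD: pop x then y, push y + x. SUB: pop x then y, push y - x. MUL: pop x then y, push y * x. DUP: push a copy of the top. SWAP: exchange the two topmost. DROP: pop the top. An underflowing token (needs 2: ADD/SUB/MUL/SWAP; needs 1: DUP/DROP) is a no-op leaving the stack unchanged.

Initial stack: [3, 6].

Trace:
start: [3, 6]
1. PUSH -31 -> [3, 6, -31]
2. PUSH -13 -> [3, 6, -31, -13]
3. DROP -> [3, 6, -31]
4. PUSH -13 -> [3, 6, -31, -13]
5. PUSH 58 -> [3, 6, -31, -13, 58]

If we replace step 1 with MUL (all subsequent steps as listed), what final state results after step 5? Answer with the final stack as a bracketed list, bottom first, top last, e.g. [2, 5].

(re-executing from step 1 with the substitution; state before step 1: [3, 6])
1. MUL -> [18]
2. PUSH -13 -> [18, -13]
3. DROP -> [18]
4. PUSH -13 -> [18, -13]
5. PUSH 58 -> [18, -13, 58]

[18, -13, 58]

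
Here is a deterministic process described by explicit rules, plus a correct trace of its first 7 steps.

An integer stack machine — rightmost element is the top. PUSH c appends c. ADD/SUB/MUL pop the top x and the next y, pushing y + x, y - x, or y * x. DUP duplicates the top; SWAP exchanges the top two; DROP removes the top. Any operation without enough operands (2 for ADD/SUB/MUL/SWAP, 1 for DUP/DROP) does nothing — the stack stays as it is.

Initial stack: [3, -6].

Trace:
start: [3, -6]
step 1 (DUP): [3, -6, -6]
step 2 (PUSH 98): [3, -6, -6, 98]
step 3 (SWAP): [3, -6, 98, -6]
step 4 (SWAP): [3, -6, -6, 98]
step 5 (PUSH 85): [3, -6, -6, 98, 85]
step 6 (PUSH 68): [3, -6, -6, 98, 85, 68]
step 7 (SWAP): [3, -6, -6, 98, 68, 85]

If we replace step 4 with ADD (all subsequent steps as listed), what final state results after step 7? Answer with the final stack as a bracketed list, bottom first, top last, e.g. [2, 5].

(re-executing from step 4 with the substitution; state before step 4: [3, -6, 98, -6])
step 4 (ADD): [3, -6, 92]
step 5 (PUSH 85): [3, -6, 92, 85]
step 6 (PUSH 68): [3, -6, 92, 85, 68]
step 7 (SWAP): [3, -6, 92, 68, 85]

[3, -6, 92, 68, 85]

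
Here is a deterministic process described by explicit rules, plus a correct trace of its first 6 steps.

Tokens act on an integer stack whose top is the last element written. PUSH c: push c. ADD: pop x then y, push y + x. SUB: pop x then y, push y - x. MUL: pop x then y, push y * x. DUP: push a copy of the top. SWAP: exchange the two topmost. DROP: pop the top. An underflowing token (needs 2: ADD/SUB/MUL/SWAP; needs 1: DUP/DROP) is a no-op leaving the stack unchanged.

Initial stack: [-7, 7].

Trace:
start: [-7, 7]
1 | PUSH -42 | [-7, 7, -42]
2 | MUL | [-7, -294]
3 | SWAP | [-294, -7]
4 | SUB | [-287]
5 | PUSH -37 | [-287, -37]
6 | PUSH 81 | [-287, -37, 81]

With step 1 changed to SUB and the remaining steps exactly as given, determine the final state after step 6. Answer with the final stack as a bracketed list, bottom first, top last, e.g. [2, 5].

(re-executing from step 1 with the substitution; state before step 1: [-7, 7])
1 | SUB | [-14]
2 | MUL | [-14]
3 | SWAP | [-14]
4 | SUB | [-14]
5 | PUSH -37 | [-14, -37]
6 | PUSH 81 | [-14, -37, 81]

[-14, -37, 81]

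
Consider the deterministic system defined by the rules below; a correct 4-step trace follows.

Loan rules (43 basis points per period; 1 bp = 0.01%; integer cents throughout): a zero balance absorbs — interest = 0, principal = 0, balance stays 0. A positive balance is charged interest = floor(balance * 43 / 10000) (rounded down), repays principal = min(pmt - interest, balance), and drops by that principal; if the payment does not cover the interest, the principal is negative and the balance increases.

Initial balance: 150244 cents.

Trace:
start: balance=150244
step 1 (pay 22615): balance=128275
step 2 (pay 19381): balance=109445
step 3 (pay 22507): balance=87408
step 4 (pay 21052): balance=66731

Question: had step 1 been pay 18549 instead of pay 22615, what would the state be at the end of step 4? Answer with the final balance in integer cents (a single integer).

(re-executing from step 1 with the substitution; state before step 1: balance=150244)
step 1 (pay 18549): balance=132341
step 2 (pay 19381): balance=113529
step 3 (pay 22507): balance=91510
step 4 (pay 21052): balance=70851

70851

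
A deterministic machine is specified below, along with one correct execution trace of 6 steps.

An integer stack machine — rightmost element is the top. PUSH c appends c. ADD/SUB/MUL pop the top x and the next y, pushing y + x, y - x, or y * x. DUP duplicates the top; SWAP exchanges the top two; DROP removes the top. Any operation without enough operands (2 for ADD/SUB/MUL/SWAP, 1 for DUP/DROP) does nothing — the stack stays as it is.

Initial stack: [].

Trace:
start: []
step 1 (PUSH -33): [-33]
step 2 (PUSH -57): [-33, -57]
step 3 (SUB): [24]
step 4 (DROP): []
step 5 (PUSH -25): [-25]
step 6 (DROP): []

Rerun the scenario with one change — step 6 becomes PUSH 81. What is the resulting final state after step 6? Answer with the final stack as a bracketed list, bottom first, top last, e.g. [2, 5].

(re-executing from step 6 with the substitution; state before step 6: [-25])
step 6 (PUSH 81): [-25, 81]

[-25, 81]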